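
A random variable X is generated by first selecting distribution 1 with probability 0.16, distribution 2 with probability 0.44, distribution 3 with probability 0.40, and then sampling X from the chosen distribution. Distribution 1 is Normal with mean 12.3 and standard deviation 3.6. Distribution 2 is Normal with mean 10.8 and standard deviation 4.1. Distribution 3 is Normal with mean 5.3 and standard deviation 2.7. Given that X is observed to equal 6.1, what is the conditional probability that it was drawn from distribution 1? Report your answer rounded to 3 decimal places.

0.049

Likelihoods f(6.1 | ·): 1: 0.02515; 2: 0.0504398; 3: 0.141411.
Posterior ∝ prior × likelihood. Numerator for 1: 0.16·0.02515 = 0.004024.
Normalizing constant: 0.16·0.02515 + 0.44·0.0504398 + 0.4·0.141411 = 0.0827818.
P(1 | observation) = 0.004024 / 0.0827818 = 0.0486097.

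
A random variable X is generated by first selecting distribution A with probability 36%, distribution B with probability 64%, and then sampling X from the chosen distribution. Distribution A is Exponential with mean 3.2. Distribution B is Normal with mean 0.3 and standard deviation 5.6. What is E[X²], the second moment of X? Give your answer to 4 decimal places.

27.5008

For each component E[X²] = Var + (mean)², giving A: 20.48; B: 31.45.
Overall E[X²] = 0.36·20.48 + 0.64·31.45 = 27.5008.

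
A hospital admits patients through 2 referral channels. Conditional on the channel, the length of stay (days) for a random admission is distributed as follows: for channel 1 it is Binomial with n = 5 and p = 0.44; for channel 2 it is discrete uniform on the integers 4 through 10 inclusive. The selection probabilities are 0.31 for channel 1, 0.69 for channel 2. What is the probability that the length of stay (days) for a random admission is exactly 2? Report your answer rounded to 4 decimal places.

Conditional on each channel, P(X = 2): 1: 0.339993; 2: 0.
By total probability, P(X = 2) = 0.31·0.339993 + 0.69·0 = 0.105398.

0.1054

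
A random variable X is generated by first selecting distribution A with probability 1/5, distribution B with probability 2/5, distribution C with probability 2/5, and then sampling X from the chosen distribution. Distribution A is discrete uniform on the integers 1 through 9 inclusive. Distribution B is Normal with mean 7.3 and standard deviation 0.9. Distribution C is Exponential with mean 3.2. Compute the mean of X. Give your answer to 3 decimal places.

5.200

Component means — A: 5; B: 7.3; C: 3.2.
E[X] = 0.2·5 + 0.4·7.3 + 0.4·3.2 = 5.2.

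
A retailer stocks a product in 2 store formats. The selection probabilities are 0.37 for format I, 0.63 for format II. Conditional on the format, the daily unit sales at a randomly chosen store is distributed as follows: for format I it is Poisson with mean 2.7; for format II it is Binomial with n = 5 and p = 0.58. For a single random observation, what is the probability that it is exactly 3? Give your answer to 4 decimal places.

Conditional on each format, P(X = 3): I: 0.220468; II: 0.344178.
By total probability, P(X = 3) = 0.37·0.220468 + 0.63·0.344178 = 0.298405.

0.2984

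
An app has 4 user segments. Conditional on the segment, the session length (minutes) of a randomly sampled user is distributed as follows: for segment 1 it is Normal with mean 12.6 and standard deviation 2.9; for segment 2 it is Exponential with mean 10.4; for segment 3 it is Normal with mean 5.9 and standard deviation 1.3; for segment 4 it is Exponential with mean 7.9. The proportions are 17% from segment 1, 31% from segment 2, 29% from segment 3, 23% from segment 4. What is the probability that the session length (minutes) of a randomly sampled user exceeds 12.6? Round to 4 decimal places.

0.2240

Conditional on each segment, P(X > 12.6): 1: 0.5; 2: 0.297739; 3: 1.27599e-07; 4: 0.202921.
By total probability, P(X > 12.6) = 0.17·0.5 + 0.31·0.297739 + 0.29·1.27599e-07 + 0.23·0.202921 = 0.223971.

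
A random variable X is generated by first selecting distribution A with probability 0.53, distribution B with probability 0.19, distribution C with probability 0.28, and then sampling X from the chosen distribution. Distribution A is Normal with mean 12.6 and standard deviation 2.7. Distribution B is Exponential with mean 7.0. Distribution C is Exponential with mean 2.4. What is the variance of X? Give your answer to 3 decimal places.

34.510

Per component, A: μ=12.6, E[X²]=166.05; B: μ=7, E[X²]=98; C: μ=2.4, E[X²]=11.52.
E[X] = 0.53·12.6 + 0.19·7 + 0.28·2.4 = 8.68.
E[X²] = 0.53·166.05 + 0.19·98 + 0.28·11.52 = 109.852.
Var(X) = E[X²] − (E[X])² = 109.852 − 75.3424 = 34.5097.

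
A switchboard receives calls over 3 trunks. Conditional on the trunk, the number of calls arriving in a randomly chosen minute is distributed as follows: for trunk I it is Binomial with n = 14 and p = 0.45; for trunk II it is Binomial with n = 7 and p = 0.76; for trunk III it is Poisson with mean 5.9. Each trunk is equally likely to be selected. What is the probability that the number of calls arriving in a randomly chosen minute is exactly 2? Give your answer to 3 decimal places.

0.024

Conditional on each trunk, P(X = 2): I: 0.0141195; II: 0.00965834; III: 0.04768.
By total probability, P(X = 2) = 0.333333·0.0141195 + 0.333333·0.00965834 + 0.333333·0.04768 = 0.0238193.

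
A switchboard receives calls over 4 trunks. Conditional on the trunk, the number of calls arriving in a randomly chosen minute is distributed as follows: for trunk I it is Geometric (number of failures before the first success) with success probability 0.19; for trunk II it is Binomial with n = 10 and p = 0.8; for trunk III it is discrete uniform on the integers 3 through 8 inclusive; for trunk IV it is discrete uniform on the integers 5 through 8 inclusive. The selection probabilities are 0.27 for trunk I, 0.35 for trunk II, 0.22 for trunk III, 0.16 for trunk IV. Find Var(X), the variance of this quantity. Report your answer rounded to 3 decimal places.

Per component, I: μ=4.26316, E[X²]=40.6122; II: μ=8, E[X²]=65.6; III: μ=5.5, E[X²]=33.1667; IV: μ=6.5, E[X²]=43.5.
E[X] = 0.27·4.26316 + 0.35·8 + 0.22·5.5 + 0.16·6.5 = 6.20105.
E[X²] = 0.27·40.6122 + 0.35·65.6 + 0.22·33.1667 + 0.16·43.5 = 48.182.
Var(X) = E[X²] − (E[X])² = 48.182 − 38.4531 = 9.7289.

9.729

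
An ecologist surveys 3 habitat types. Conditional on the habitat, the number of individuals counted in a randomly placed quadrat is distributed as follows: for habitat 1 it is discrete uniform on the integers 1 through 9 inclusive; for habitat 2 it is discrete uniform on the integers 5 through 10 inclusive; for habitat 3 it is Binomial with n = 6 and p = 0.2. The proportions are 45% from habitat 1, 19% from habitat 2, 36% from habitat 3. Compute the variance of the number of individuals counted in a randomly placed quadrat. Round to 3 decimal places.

Per component, 1: μ=5, E[X²]=31.6667; 2: μ=7.5, E[X²]=59.1667; 3: μ=1.2, E[X²]=2.4.
E[X] = 0.45·5 + 0.19·7.5 + 0.36·1.2 = 4.107.
E[X²] = 0.45·31.6667 + 0.19·59.1667 + 0.36·2.4 = 26.3557.
Var(X) = E[X²] − (E[X])² = 26.3557 − 16.8674 = 9.48822.

9.488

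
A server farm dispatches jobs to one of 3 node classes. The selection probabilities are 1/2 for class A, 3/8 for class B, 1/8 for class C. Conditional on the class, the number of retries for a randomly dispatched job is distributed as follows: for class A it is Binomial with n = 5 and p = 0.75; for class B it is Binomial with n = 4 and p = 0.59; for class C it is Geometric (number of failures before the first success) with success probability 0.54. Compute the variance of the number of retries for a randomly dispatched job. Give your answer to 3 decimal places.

2.023

Per component, A: μ=3.75, E[X²]=15; B: μ=2.36, E[X²]=6.5372; C: μ=0.851852, E[X²]=2.30316.
E[X] = 0.5·3.75 + 0.375·2.36 + 0.125·0.851852 = 2.86648.
E[X²] = 0.5·15 + 0.375·6.5372 + 0.125·2.30316 = 10.2393.
Var(X) = E[X²] − (E[X])² = 10.2393 − 8.21672 = 2.02263.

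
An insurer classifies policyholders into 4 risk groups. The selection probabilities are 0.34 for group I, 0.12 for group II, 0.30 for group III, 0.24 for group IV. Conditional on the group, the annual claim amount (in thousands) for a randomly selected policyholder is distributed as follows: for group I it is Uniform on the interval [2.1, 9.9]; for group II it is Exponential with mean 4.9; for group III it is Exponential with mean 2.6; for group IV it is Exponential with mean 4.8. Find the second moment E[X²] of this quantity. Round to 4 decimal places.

For each component E[X²] = Var + (mean)², giving I: 41.07; II: 48.02; III: 13.52; IV: 46.08.
Overall E[X²] = 0.34·41.07 + 0.12·48.02 + 0.3·13.52 + 0.24·46.08 = 34.8414.

34.8414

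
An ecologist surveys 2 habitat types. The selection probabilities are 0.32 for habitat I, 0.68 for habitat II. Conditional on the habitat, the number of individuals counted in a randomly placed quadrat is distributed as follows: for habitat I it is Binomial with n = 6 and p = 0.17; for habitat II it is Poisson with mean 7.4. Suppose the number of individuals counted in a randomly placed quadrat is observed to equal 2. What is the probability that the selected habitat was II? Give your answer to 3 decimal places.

Likelihoods P(X=2 | ·): I: 0.205732; II: 0.0167361.
Posterior ∝ prior × likelihood. Numerator for II: 0.68·0.0167361 = 0.0113805.
Normalizing constant: 0.32·0.205732 + 0.68·0.0167361 = 0.0772147.
P(II | observation) = 0.0113805 / 0.0772147 = 0.147388.

0.147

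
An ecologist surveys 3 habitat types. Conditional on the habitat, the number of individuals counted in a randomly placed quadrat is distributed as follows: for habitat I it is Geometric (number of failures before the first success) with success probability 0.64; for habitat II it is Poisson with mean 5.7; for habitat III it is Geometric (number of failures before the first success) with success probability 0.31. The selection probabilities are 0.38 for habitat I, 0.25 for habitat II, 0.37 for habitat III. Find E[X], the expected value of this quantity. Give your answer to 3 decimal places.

2.462

Component means — I: 0.5625; II: 5.7; III: 2.22581.
E[X] = 0.38·0.5625 + 0.25·5.7 + 0.37·2.22581 = 2.4623.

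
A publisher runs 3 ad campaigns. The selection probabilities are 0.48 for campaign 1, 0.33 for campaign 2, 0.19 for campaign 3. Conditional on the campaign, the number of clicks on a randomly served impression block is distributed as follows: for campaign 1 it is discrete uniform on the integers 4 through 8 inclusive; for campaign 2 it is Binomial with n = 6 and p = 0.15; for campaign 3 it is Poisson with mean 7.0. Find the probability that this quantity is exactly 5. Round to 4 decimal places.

Conditional on each campaign, P(X = 5): 1: 0.2; 2: 0.000387281; 3: 0.127717.
By total probability, P(X = 5) = 0.48·0.2 + 0.33·0.000387281 + 0.19·0.127717 = 0.120394.

0.1204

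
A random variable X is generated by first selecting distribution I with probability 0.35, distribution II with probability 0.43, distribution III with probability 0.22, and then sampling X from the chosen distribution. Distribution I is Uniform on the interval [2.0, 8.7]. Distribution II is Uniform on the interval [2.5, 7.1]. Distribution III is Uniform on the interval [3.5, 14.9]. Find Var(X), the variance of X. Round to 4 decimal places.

Per component, I: μ=5.35, E[X²]=32.3633; II: μ=4.8, E[X²]=24.8033; III: μ=9.2, E[X²]=95.47.
E[X] = 0.35·5.35 + 0.43·4.8 + 0.22·9.2 = 5.9605.
E[X²] = 0.35·32.3633 + 0.43·24.8033 + 0.22·95.47 = 42.996.
Var(X) = E[X²] − (E[X])² = 42.996 − 35.5276 = 7.46844.

7.4684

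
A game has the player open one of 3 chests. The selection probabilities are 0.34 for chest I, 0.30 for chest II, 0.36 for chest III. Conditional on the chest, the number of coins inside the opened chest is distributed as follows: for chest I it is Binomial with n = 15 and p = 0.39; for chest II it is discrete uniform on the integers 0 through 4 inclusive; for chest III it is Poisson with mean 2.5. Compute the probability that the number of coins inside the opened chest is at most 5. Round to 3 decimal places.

Conditional on each chest, P(X ≤ 5): I: 0.434566; II: 1; III: 0.957979.
By total probability, P(X ≤ 5) = 0.34·0.434566 + 0.3·1 + 0.36·0.957979 = 0.792625.

0.793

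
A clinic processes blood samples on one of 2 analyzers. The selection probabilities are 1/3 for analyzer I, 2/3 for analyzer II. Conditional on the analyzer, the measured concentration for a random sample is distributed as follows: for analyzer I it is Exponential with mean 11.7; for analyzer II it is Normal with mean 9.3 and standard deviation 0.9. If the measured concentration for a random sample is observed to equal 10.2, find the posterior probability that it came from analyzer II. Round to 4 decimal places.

0.9377

Likelihoods f(10.2 | ·): I: 0.0357436; II: 0.268856.
Posterior ∝ prior × likelihood. Numerator for II: 0.666667·0.268856 = 0.179238.
Normalizing constant: 0.333333·0.0357436 + 0.666667·0.268856 = 0.191152.
P(II | observation) = 0.179238 / 0.191152 = 0.93767.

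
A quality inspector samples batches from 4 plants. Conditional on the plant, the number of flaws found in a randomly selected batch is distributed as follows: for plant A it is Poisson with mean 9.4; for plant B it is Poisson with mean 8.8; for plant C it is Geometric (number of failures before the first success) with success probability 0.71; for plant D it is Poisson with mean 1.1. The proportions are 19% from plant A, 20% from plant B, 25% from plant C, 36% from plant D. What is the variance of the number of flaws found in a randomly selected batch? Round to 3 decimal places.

20.485

Per component, A: μ=9.4, E[X²]=97.76; B: μ=8.8, E[X²]=86.24; C: μ=0.408451, E[X²]=0.742115; D: μ=1.1, E[X²]=2.31.
E[X] = 0.19·9.4 + 0.2·8.8 + 0.25·0.408451 + 0.36·1.1 = 4.04411.
E[X²] = 0.19·97.76 + 0.2·86.24 + 0.25·0.742115 + 0.36·2.31 = 36.8395.
Var(X) = E[X²] − (E[X])² = 36.8395 − 16.3548 = 20.4847.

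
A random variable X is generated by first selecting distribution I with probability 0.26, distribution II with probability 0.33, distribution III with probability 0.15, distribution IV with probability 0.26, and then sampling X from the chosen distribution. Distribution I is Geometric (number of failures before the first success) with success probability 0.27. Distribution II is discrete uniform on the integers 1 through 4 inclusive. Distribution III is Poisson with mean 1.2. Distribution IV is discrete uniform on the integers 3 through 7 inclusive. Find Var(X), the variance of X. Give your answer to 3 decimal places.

5.347

Per component, I: μ=2.7037, E[X²]=17.3237; II: μ=2.5, E[X²]=7.5; III: μ=1.2, E[X²]=2.64; IV: μ=5, E[X²]=27.
E[X] = 0.26·2.7037 + 0.33·2.5 + 0.15·1.2 + 0.26·5 = 3.00796.
E[X²] = 0.26·17.3237 + 0.33·7.5 + 0.15·2.64 + 0.26·27 = 14.3952.
Var(X) = E[X²] − (E[X])² = 14.3952 − 9.04784 = 5.34733.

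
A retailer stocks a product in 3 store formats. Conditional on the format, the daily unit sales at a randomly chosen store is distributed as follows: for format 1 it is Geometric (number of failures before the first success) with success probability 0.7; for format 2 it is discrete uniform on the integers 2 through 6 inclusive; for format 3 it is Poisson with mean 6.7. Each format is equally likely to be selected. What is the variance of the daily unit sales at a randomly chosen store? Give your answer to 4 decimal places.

9.7014

Per component, 1: μ=0.428571, E[X²]=0.795918; 2: μ=4, E[X²]=18; 3: μ=6.7, E[X²]=51.59.
E[X] = 0.333333·0.428571 + 0.333333·4 + 0.333333·6.7 = 3.70952.
E[X²] = 0.333333·0.795918 + 0.333333·18 + 0.333333·51.59 = 23.462.
Var(X) = E[X²] − (E[X])² = 23.462 − 13.7606 = 9.70141.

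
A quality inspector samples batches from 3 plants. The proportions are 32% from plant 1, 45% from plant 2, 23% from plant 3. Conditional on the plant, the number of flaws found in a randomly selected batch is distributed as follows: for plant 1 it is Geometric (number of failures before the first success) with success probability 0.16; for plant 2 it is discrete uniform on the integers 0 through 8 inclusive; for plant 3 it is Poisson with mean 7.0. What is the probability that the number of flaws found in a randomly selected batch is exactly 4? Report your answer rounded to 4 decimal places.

0.0965

Conditional on each plant, P(X = 4): 1: 0.0796594; 2: 0.111111; 3: 0.0912262.
By total probability, P(X = 4) = 0.32·0.0796594 + 0.45·0.111111 + 0.23·0.0912262 = 0.096473.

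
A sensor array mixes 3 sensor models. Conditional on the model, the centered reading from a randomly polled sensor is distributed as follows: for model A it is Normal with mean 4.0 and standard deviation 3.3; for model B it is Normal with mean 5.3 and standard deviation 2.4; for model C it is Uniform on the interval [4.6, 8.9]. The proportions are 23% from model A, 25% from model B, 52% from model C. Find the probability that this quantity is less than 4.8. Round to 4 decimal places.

Conditional on each model, P(X < 4.8): A: 0.595774; B: 0.417484; C: 0.0465116.
By total probability, P(X < 4.8) = 0.23·0.595774 + 0.25·0.417484 + 0.52·0.0465116 = 0.265585.

0.2656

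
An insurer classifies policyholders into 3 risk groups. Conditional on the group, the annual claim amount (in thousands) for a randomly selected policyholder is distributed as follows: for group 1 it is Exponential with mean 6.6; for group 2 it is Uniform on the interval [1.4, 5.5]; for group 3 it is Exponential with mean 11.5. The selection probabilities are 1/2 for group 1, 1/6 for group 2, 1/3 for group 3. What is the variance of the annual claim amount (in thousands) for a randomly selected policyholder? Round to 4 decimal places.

Per component, 1: μ=6.6, E[X²]=87.12; 2: μ=3.45, E[X²]=13.3033; 3: μ=11.5, E[X²]=264.5.
E[X] = 0.5·6.6 + 0.166667·3.45 + 0.333333·11.5 = 7.70833.
E[X²] = 0.5·87.12 + 0.166667·13.3033 + 0.333333·264.5 = 133.944.
Var(X) = E[X²] − (E[X])² = 133.944 − 59.4184 = 74.5255.

74.5255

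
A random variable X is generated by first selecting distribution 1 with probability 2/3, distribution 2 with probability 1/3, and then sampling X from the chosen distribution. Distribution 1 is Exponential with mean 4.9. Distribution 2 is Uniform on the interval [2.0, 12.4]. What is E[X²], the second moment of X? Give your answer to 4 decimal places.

52.2978

For each component E[X²] = Var + (mean)², giving 1: 48.02; 2: 60.8533.
Overall E[X²] = 0.666667·48.02 + 0.333333·60.8533 = 52.2978.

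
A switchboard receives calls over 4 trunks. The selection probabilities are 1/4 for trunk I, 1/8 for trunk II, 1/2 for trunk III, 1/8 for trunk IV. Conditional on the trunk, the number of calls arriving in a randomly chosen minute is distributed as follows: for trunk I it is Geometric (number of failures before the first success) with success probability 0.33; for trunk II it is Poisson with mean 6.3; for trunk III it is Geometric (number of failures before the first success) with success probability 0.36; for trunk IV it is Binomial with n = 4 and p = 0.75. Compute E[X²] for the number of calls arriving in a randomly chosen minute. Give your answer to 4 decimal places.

13.5855

For each component E[X²] = Var + (mean)², giving I: 10.2746; II: 45.99; III: 8.09877; IV: 9.75.
Overall E[X²] = 0.25·10.2746 + 0.125·45.99 + 0.5·8.09877 + 0.125·9.75 = 13.5855.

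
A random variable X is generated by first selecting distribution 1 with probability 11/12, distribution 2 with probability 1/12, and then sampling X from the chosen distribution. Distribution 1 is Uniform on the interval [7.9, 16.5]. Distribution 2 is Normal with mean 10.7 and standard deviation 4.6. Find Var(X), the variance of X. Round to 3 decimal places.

7.585

Per component, 1: μ=12.2, E[X²]=155.003; 2: μ=10.7, E[X²]=135.65.
E[X] = 0.916667·12.2 + 0.0833333·10.7 = 12.075.
E[X²] = 0.916667·155.003 + 0.0833333·135.65 = 153.391.
Var(X) = E[X²] − (E[X])² = 153.391 − 145.806 = 7.58493.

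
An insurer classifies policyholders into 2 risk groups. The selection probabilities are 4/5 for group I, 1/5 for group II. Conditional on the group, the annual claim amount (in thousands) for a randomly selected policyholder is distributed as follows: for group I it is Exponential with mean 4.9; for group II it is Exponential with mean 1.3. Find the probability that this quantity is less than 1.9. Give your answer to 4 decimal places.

Conditional on each group, P(X < 1.9): I: 0.321421; II: 0.768121.
By total probability, P(X < 1.9) = 0.8·0.321421 + 0.2·0.768121 = 0.410761.

0.4108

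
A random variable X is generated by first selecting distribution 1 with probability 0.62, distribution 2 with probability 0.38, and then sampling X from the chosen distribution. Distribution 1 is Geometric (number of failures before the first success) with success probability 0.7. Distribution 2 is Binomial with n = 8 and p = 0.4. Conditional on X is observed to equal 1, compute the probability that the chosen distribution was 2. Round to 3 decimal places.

Likelihoods P(X=1 | ·): 1: 0.21; 2: 0.0895795.
Posterior ∝ prior × likelihood. Numerator for 2: 0.38·0.0895795 = 0.0340402.
Normalizing constant: 0.62·0.21 + 0.38·0.0895795 = 0.16424.
P(2 | observation) = 0.0340402 / 0.16424 = 0.207259.

0.207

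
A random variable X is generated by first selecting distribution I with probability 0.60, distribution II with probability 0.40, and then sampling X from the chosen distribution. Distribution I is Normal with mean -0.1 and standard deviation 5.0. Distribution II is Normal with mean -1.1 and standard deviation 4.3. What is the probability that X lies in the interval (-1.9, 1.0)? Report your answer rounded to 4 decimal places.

Conditional on each component, P(-1.9 < X < 1.0): I: 0.227641; II: 0.261153.
By total probability, P(-1.9 < X < 1.0) = 0.6·0.227641 + 0.4·0.261153 = 0.241046.

0.2410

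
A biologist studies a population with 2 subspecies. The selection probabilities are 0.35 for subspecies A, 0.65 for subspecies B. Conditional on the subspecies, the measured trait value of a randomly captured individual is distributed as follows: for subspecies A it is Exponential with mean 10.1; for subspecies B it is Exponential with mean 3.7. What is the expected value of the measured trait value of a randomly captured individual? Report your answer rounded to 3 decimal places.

Component means — A: 10.1; B: 3.7.
E[X] = 0.35·10.1 + 0.65·3.7 = 5.94.

5.940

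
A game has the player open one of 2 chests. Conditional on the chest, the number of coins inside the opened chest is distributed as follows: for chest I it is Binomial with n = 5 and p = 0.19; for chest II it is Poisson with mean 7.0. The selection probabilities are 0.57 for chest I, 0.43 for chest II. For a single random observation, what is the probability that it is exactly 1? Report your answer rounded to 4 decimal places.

Conditional on each chest, P(X = 1): I: 0.408944; II: 0.00638317.
By total probability, P(X = 1) = 0.57·0.408944 + 0.43·0.00638317 = 0.235843.

0.2358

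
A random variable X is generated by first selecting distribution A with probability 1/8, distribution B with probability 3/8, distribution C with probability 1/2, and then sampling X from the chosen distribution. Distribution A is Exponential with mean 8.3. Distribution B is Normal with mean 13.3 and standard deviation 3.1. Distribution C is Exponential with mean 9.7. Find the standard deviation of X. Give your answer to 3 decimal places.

7.936

Per component, A: μ=8.3, E[X²]=137.78; B: μ=13.3, E[X²]=186.5; C: μ=9.7, E[X²]=188.18.
E[X] = 0.125·8.3 + 0.375·13.3 + 0.5·9.7 = 10.875.
E[X²] = 0.125·137.78 + 0.375·186.5 + 0.5·188.18 = 181.25.
Var(X) = E[X²] − (E[X])² = 181.25 − 118.266 = 62.9844.
SD(X) = √62.9844 = 7.93627.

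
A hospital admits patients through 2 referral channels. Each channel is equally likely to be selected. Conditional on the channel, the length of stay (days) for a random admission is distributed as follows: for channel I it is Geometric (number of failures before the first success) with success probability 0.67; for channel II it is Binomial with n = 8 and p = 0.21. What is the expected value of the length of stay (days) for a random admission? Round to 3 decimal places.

1.086

Component means — I: 0.492537; II: 1.68.
E[X] = 0.5·0.492537 + 0.5·1.68 = 1.08627.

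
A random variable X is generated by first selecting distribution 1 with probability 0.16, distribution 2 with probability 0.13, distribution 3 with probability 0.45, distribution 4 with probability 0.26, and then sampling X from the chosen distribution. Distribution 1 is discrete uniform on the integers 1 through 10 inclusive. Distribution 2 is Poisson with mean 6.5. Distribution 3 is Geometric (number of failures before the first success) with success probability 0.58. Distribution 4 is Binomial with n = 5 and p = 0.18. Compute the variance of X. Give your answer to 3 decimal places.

8.477

Per component, 1: μ=5.5, E[X²]=38.5; 2: μ=6.5, E[X²]=48.75; 3: μ=0.724138, E[X²]=1.77289; 4: μ=0.9, E[X²]=1.548.
E[X] = 0.16·5.5 + 0.13·6.5 + 0.45·0.724138 + 0.26·0.9 = 2.28486.
E[X²] = 0.16·38.5 + 0.13·48.75 + 0.45·1.77289 + 0.26·1.548 = 13.6978.
Var(X) = E[X²] − (E[X])² = 13.6978 − 5.22059 = 8.47719.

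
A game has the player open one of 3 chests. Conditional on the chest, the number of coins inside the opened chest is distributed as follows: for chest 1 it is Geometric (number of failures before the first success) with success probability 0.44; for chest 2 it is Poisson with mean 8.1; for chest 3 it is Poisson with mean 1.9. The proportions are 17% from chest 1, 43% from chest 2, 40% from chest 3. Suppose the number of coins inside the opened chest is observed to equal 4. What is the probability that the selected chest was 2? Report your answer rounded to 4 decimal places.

0.3701

Likelihoods P(X=4 | ·): 1: 0.0432718; 2: 0.0544432; 3: 0.0812164.
Posterior ∝ prior × likelihood. Numerator for 2: 0.43·0.0544432 = 0.0234106.
Normalizing constant: 0.17·0.0432718 + 0.43·0.0544432 + 0.4·0.0812164 = 0.0632533.
P(2 | observation) = 0.0234106 / 0.0632533 = 0.370108.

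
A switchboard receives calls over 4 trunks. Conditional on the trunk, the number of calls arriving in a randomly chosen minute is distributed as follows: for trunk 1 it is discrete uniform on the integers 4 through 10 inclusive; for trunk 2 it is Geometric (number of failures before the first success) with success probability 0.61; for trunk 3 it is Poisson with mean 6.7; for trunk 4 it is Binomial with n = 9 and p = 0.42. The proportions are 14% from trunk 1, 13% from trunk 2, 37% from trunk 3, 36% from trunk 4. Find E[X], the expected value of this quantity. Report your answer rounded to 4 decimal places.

Component means — 1: 7; 2: 0.639344; 3: 6.7; 4: 3.78.
E[X] = 0.14·7 + 0.13·0.639344 + 0.37·6.7 + 0.36·3.78 = 4.90291.

4.9029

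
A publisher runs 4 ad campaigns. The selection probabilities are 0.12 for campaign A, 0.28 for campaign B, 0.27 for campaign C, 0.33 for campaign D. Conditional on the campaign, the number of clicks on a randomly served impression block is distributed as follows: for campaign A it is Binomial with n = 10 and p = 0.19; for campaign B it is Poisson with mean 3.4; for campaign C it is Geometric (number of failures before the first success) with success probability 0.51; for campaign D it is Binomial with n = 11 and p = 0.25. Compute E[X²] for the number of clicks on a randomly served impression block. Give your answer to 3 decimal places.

8.741

For each component E[X²] = Var + (mean)², giving A: 5.149; B: 14.96; C: 2.807; D: 9.625.
Overall E[X²] = 0.12·5.149 + 0.28·14.96 + 0.27·2.807 + 0.33·9.625 = 8.74082.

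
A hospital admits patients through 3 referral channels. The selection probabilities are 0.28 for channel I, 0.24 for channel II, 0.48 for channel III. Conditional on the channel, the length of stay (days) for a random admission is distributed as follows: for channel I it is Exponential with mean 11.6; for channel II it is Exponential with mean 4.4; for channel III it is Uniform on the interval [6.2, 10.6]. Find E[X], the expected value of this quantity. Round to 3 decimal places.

8.336

Component means — I: 11.6; II: 4.4; III: 8.4.
E[X] = 0.28·11.6 + 0.24·4.4 + 0.48·8.4 = 8.336.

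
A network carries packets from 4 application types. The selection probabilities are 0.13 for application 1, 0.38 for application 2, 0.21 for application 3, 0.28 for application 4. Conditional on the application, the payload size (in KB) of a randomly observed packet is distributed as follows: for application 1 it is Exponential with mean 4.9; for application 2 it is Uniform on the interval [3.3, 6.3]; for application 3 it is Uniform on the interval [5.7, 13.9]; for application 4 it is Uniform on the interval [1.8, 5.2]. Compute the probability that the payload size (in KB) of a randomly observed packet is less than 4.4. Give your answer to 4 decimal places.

Conditional on each application, P(X < 4.4): 1: 0.5926; 2: 0.366667; 3: 0; 4: 0.764706.
By total probability, P(X < 4.4) = 0.13·0.5926 + 0.38·0.366667 + 0.21·0 + 0.28·0.764706 = 0.430489.

0.4305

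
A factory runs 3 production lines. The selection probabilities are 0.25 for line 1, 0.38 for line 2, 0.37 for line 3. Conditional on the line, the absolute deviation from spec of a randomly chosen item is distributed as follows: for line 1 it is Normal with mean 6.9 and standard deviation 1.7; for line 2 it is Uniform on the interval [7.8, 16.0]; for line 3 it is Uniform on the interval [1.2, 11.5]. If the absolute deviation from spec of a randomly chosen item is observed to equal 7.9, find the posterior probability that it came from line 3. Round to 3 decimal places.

0.273

Likelihoods f(7.9 | ·): 1: 0.197389; 2: 0.121951; 3: 0.0970874.
Posterior ∝ prior × likelihood. Numerator for 3: 0.37·0.0970874 = 0.0359223.
Normalizing constant: 0.25·0.197389 + 0.38·0.121951 + 0.37·0.0970874 = 0.131611.
P(3 | observation) = 0.0359223 / 0.131611 = 0.272943.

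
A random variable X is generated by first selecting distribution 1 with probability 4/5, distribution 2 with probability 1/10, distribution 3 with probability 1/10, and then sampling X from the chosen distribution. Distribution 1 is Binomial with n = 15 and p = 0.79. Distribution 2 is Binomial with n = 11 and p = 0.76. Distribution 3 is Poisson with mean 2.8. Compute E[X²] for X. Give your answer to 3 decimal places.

For each component E[X²] = Var + (mean)², giving 1: 142.911; 2: 71.896; 3: 10.64.
Overall E[X²] = 0.8·142.911 + 0.1·71.896 + 0.1·10.64 = 122.582.

122.582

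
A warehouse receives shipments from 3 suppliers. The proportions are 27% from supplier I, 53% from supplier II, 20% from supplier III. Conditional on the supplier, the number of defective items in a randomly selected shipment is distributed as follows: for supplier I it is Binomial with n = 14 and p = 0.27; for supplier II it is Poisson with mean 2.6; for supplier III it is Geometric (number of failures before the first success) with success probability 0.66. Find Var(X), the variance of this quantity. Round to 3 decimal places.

Per component, I: μ=3.78, E[X²]=17.0478; II: μ=2.6, E[X²]=9.36; III: μ=0.515152, E[X²]=1.04591.
E[X] = 0.27·3.78 + 0.53·2.6 + 0.2·0.515152 = 2.50163.
E[X²] = 0.27·17.0478 + 0.53·9.36 + 0.2·1.04591 = 9.77289.
Var(X) = E[X²] − (E[X])² = 9.77289 − 6.25815 = 3.51473.

3.515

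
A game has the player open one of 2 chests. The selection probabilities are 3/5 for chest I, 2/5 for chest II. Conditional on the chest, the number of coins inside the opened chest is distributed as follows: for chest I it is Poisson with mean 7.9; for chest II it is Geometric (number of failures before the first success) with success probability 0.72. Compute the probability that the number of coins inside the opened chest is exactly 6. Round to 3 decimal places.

Conditional on each chest, P(X = 6): I: 0.125171; II: 0.000346961.
By total probability, P(X = 6) = 0.6·0.125171 + 0.4·0.000346961 = 0.0752414.

0.075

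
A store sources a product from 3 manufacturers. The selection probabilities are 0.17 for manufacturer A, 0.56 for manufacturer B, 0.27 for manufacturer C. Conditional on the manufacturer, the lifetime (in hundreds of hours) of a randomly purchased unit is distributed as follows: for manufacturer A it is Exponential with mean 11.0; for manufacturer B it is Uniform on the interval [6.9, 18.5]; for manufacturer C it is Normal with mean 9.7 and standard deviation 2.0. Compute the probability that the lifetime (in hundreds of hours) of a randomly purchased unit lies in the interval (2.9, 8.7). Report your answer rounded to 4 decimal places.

0.2236

Conditional on each manufacturer, P(2.9 < X < 8.7): A: 0.31482; B: 0.155172; C: 0.308201.
By total probability, P(2.9 < X < 8.7) = 0.17·0.31482 + 0.56·0.155172 + 0.27·0.308201 = 0.22363.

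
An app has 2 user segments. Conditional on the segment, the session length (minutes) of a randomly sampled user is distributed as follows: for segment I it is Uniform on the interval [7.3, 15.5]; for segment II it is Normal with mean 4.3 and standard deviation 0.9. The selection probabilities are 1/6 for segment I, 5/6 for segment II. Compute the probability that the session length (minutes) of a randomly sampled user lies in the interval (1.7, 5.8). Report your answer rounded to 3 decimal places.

Conditional on each segment, P(1.7 < X < 5.8): I: 0; II: 0.950277.
By total probability, P(1.7 < X < 5.8) = 0.166667·0 + 0.833333·0.950277 = 0.791897.

0.792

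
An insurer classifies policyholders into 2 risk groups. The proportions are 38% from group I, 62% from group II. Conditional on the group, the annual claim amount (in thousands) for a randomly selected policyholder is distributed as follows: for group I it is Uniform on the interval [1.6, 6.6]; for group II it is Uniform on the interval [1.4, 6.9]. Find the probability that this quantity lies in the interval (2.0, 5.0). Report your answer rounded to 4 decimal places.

0.5662

Conditional on each group, P(2.0 < X < 5.0): I: 0.6; II: 0.545455.
By total probability, P(2.0 < X < 5.0) = 0.38·0.6 + 0.62·0.545455 = 0.566182.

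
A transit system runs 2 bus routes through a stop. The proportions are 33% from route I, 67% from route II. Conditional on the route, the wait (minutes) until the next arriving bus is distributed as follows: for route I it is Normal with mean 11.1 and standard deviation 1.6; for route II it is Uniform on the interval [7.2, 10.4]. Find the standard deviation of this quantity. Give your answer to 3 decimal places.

1.608

Per component, I: μ=11.1, E[X²]=125.77; II: μ=8.8, E[X²]=78.2933.
E[X] = 0.33·11.1 + 0.67·8.8 = 9.559.
E[X²] = 0.33·125.77 + 0.67·78.2933 = 93.9606.
Var(X) = E[X²] − (E[X])² = 93.9606 − 91.3745 = 2.58615.
SD(X) = √2.58615 = 1.60815.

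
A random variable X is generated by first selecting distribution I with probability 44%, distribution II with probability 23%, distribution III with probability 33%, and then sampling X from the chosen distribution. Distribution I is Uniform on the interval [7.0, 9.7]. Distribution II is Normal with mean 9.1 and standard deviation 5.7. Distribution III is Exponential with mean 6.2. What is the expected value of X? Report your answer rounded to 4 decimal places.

Component means — I: 8.35; II: 9.1; III: 6.2.
E[X] = 0.44·8.35 + 0.23·9.1 + 0.33·6.2 = 7.813.

7.8130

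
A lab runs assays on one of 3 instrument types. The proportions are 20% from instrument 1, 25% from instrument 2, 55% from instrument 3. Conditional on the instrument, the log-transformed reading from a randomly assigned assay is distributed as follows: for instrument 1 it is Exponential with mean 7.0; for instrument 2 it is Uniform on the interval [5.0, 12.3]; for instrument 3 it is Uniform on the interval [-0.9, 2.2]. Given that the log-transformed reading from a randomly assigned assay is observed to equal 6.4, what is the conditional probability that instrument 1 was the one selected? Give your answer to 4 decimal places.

Likelihoods f(6.4 | ·): 1: 0.0572575; 2: 0.136986; 3: 0.
Posterior ∝ prior × likelihood. Numerator for 1: 0.2·0.0572575 = 0.0114515.
Normalizing constant: 0.2·0.0572575 + 0.25·0.136986 + 0.55·0 = 0.0456981.
P(1 | observation) = 0.0114515 / 0.0456981 = 0.250591.

0.2506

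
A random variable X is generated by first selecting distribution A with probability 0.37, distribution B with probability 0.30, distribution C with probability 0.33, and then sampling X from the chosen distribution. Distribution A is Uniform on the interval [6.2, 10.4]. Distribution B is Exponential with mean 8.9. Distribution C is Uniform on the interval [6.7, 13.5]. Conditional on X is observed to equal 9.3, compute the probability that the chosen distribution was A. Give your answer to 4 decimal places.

0.5933

Likelihoods f(9.3 | ·): A: 0.238095; B: 0.0395182; C: 0.147059.
Posterior ∝ prior × likelihood. Numerator for A: 0.37·0.238095 = 0.0880952.
Normalizing constant: 0.37·0.238095 + 0.3·0.0395182 + 0.33·0.147059 = 0.14848.
P(A | observation) = 0.0880952 / 0.14848 = 0.593313.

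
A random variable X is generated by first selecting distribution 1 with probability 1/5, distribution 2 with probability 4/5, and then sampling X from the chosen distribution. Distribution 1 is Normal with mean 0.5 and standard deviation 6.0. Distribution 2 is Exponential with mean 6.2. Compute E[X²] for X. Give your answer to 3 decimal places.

68.754

For each component E[X²] = Var + (mean)², giving 1: 36.25; 2: 76.88.
Overall E[X²] = 0.2·36.25 + 0.8·76.88 = 68.754.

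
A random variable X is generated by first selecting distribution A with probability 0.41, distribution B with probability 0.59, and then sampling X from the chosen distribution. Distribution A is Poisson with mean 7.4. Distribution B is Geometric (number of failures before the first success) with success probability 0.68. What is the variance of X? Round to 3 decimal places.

Per component, A: μ=7.4, E[X²]=62.16; B: μ=0.470588, E[X²]=0.913495.
E[X] = 0.41·7.4 + 0.59·0.470588 = 3.31165.
E[X²] = 0.41·62.16 + 0.59·0.913495 = 26.0246.
Var(X) = E[X²] − (E[X])² = 26.0246 − 10.967 = 15.0576.

15.058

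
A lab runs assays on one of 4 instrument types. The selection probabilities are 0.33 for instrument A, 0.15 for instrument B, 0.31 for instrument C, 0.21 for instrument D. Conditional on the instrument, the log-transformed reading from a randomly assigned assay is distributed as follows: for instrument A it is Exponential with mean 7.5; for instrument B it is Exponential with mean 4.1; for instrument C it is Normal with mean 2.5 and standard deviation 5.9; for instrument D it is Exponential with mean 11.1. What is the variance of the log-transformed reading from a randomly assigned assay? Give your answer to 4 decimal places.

68.2544

Per component, A: μ=7.5, E[X²]=112.5; B: μ=4.1, E[X²]=33.62; C: μ=2.5, E[X²]=41.06; D: μ=11.1, E[X²]=246.42.
E[X] = 0.33·7.5 + 0.15·4.1 + 0.31·2.5 + 0.21·11.1 = 6.196.
E[X²] = 0.33·112.5 + 0.15·33.62 + 0.31·41.06 + 0.21·246.42 = 106.645.
Var(X) = E[X²] − (E[X])² = 106.645 − 38.3904 = 68.2544.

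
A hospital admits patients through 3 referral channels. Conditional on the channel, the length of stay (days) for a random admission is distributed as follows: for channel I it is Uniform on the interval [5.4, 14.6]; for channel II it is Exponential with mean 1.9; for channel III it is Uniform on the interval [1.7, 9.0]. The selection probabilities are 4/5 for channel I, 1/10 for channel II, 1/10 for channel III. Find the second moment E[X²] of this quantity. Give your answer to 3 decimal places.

For each component E[X²] = Var + (mean)², giving I: 107.053; II: 7.22; III: 33.0633.
Overall E[X²] = 0.8·107.053 + 0.1·7.22 + 0.1·33.0633 = 89.671.

89.671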